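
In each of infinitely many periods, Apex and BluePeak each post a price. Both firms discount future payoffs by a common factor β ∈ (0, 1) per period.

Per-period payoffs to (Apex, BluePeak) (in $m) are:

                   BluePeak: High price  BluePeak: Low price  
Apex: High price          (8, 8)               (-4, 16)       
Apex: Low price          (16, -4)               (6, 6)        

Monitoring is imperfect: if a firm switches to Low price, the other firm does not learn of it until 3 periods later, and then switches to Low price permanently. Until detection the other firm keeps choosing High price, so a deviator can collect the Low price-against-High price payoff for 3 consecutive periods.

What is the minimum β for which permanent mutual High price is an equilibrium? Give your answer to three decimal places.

0.928

A deviator earns 16 for 3 periods, then 6 forever; cooperating earns 8 forever. Multiplying the IC by (1−β):
8 ≥ 16(1−β^3) + 6β^3, so 10·β^3 ≥ 8 and β^3 ≥ 4/5.
β ≥ (4/5)^(1/3) ≈ 0.928.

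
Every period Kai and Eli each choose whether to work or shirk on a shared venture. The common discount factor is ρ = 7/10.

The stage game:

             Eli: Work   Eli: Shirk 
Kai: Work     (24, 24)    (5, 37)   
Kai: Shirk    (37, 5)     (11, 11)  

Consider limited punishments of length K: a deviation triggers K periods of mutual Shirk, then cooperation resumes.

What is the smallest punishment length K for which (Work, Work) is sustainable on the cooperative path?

2

No profitable deviation requires (24−11)(ρ+…+ρ^K) ≥ 37−24, i.e. ρ+…+ρ^K ≥ 1 ≈ 1.0000.
With ρ = 7/10, the partial sums are K=1: 0.7000, K=2: 1.1900.
K = 2 is the first length at which the sum reaches 1.0000.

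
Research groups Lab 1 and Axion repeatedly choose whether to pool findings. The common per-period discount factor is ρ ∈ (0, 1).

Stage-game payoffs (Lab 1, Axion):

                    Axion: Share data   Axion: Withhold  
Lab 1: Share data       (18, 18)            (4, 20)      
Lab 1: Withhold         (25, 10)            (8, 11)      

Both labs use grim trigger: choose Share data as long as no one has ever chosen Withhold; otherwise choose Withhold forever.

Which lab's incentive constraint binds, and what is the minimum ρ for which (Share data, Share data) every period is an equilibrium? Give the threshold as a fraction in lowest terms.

For Lab 1: deviation gain 25−18 = 7, per-period punishment loss 18−8 = 10. IC gives ρ ≥ 7/17.
For Axion: gain 2, loss 7 per period, so ρ ≥ 2/9.
The tighter constraint is Lab 1's, so cooperation needs ρ ≥ 7/17.

Lab 1; ρ ≥ 7/17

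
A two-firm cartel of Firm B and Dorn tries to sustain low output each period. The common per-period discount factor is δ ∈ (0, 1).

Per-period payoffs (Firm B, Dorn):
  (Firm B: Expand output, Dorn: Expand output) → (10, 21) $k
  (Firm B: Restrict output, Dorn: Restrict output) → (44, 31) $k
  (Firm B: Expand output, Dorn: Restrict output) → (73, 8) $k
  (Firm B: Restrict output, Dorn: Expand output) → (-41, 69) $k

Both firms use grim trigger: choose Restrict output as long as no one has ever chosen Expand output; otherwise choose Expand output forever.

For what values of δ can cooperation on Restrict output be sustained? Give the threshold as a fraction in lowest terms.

19/24

For Firm B: deviation gain 73−44 = 29, per-period punishment loss 44−10 = 34. IC gives δ ≥ 29/63.
For Dorn: gain 38, loss 10 per period, so δ ≥ 38/48 = 19/24.
The tighter constraint is Dorn's, so cooperation needs δ ≥ 19/24.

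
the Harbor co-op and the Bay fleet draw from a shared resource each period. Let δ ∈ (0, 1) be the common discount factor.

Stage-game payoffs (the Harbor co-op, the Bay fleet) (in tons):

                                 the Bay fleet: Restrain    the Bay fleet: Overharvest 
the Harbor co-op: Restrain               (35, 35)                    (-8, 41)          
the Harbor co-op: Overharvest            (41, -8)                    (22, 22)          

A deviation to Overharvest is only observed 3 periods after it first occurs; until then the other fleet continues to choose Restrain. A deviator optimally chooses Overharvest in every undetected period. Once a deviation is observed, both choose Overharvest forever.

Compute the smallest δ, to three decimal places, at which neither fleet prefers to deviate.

0.681

A deviator earns 41 for 3 periods, then 22 forever; cooperating earns 35 forever. Multiplying the IC by (1−δ):
35 ≥ 41(1−δ^3) + 22δ^3, so 19·δ^3 ≥ 6 and δ^3 ≥ 6/19.
δ ≥ (6/19)^(1/3) ≈ 0.681.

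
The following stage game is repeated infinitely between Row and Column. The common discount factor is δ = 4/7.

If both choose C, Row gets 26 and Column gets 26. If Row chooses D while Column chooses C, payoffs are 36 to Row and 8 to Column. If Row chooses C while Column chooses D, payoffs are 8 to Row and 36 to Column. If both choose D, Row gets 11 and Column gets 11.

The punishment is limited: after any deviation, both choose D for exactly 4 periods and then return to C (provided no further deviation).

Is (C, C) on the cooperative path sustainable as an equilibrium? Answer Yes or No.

IC: δ+…+δ^4 ≥ (36−26)/(26−11) = 2/3.
At δ = 4/7: partial sum = 1.1912 ≥ 0.6667. Cooperation sustainable.

Yes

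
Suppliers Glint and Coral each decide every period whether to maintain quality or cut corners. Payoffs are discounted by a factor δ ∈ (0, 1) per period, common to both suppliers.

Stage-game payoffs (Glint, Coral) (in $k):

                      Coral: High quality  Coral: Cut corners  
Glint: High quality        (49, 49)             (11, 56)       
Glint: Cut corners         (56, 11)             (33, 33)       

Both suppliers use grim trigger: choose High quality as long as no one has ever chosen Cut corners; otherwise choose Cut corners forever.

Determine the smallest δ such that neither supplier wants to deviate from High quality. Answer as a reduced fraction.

7/23

49/(1−δ) ≥ 56 + 33δ/(1−δ)
49 ≥ 56 − 23δ
δ ≥ 7/23.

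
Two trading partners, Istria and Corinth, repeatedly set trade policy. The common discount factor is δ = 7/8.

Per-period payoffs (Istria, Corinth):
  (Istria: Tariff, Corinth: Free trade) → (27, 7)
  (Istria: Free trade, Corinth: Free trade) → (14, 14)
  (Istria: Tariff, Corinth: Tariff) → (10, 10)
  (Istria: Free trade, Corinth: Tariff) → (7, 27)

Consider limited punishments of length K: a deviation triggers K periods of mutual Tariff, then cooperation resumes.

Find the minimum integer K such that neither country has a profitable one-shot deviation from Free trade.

5

Need Σ_{k=1}^{K} δ^k ≥ (27−14)/(14−10) = 3.2500 at δ = 7/8.
At K = 4 the sum is 2.8967 < 3.2500; at K = 5 it is 3.4096 ≥ 3.2500.
So the minimum punishment length is K = 5.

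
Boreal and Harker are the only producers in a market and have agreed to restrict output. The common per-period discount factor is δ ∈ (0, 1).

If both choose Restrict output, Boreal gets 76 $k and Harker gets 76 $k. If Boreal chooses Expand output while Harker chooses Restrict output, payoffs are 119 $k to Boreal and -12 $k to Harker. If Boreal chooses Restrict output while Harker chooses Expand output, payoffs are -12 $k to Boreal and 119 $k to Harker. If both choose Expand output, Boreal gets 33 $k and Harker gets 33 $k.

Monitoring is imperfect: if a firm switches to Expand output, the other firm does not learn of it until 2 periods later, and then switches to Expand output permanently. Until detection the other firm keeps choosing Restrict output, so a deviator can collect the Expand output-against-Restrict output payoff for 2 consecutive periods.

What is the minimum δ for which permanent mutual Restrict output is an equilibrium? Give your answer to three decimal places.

A deviator earns 119 for 2 periods, then 33 forever; cooperating earns 76 forever. Multiplying the IC by (1−δ):
76 ≥ 119(1−δ^2) + 33δ^2, so 86·δ^2 ≥ 43 and δ^2 ≥ 1/2.
δ ≥ (1/2)^(1/2) ≈ 0.707.

0.707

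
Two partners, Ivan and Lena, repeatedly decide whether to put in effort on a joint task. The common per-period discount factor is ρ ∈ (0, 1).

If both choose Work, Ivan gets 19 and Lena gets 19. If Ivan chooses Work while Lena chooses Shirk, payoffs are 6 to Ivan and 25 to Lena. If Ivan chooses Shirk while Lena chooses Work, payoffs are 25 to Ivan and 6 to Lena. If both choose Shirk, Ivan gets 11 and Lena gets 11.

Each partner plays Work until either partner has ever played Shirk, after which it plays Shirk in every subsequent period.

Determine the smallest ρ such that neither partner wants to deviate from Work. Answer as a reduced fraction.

3/7

Cooperation forever yields 19 each period: 19/(1−ρ).
Deviating yields 25 once, then 11 forever: 25 + 11ρ/(1−ρ).
No profitable deviation requires 19/(1−ρ) ≥ 25 + 11ρ/(1−ρ).
Multiplying by (1−ρ): 19 ≥ 25(1−ρ) + 11ρ = 25 − 14ρ.
So 14ρ ≥ 6, i.e. ρ ≥ 6/14 = 3/7.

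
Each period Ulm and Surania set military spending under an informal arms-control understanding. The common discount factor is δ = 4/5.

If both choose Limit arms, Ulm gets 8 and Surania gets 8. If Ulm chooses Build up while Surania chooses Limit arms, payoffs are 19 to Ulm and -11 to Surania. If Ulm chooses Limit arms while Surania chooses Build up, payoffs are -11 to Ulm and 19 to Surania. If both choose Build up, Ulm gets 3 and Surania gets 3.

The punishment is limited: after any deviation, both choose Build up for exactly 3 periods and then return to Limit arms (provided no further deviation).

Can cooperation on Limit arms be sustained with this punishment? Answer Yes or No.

IC: δ+…+δ^3 ≥ (19−8)/(8−3) = 11/5.
At δ = 4/5: partial sum = 1.9520 < 2.2000. Cooperation not sustainable.

No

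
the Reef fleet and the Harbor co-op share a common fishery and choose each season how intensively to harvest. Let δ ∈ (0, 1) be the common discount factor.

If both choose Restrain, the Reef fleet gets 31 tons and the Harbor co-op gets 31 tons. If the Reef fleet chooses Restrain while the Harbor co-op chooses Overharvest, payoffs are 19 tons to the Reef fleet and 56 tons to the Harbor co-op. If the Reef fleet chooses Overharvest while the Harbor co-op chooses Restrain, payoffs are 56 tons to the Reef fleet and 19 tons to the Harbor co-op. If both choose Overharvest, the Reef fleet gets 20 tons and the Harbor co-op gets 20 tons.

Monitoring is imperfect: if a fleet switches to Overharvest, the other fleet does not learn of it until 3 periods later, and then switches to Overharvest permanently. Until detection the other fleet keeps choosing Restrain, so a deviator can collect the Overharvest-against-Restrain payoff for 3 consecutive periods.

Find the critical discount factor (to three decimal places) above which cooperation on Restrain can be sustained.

The best deviation is to choose Overharvest for all 3 undetected periods, earning 56 each, then 20 forever once detected.
Deviation value: 56(1−δ^3)/(1−δ) + 20δ^3/(1−δ); cooperation value: 31/(1−δ).
IC: 31 ≥ 56(1−δ^3) + 20δ^3 = 56 − 36δ^3.
So δ^3 ≥ 25/36, giving δ ≥ (25/36)^(1/3) ≈ 0.886.

0.886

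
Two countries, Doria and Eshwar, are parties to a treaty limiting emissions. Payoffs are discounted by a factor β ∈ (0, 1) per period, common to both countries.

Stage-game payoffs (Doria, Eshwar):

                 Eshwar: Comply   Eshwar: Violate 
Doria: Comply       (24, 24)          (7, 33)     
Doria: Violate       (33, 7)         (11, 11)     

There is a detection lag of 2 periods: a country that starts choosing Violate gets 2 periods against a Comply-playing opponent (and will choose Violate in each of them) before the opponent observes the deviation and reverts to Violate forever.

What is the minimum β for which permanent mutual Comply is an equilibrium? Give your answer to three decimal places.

0.640

A deviator earns 33 for 2 periods, then 11 forever; cooperating earns 24 forever. Multiplying the IC by (1−β):
24 ≥ 33(1−β^2) + 11β^2, so 22·β^2 ≥ 9 and β^2 ≥ 9/22.
β ≥ (9/22)^(1/2) ≈ 0.640.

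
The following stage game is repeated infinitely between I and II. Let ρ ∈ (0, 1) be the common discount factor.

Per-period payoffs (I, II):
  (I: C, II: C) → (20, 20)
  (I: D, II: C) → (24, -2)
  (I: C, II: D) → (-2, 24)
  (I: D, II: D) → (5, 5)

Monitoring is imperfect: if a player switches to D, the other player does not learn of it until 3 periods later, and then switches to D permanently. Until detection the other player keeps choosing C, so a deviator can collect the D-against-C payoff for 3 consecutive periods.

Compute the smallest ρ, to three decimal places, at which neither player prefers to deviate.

0.595

The best deviation is to choose D for all 3 undetected periods, earning 24 each, then 5 forever once detected.
Deviation value: 24(1−ρ^3)/(1−ρ) + 5ρ^3/(1−ρ); cooperation value: 20/(1−ρ).
IC: 20 ≥ 24(1−ρ^3) + 5ρ^3 = 24 − 19ρ^3.
So ρ^3 ≥ 4/19, giving ρ ≥ (4/19)^(1/3) ≈ 0.595.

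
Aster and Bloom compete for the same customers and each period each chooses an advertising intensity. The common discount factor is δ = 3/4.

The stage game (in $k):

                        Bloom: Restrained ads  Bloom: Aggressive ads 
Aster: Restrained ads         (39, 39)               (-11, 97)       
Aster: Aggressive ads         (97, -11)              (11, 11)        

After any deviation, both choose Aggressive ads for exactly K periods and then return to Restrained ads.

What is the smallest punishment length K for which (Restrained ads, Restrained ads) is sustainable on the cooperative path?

5

Need Σ_{k=1}^{K} δ^k ≥ (97−39)/(39−11) = 2.0714 at δ = 3/4.
At K = 4 the sum is 2.0508 < 2.0714; at K = 5 it is 2.2881 ≥ 2.0714.
So the minimum punishment length is K = 5.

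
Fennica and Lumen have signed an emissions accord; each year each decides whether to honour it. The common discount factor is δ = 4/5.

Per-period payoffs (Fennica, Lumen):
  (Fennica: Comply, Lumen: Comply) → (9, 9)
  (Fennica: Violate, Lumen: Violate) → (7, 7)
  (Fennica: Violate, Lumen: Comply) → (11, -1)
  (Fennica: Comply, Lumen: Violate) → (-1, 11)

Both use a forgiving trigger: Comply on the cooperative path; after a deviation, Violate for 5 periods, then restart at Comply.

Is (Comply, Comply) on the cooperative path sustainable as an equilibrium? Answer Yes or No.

IC: δ+…+δ^5 ≥ (11−9)/(9−7) = 1.
At δ = 4/5: partial sum = 2.6893 ≥ 1.0000. Cooperation sustainable.

Yes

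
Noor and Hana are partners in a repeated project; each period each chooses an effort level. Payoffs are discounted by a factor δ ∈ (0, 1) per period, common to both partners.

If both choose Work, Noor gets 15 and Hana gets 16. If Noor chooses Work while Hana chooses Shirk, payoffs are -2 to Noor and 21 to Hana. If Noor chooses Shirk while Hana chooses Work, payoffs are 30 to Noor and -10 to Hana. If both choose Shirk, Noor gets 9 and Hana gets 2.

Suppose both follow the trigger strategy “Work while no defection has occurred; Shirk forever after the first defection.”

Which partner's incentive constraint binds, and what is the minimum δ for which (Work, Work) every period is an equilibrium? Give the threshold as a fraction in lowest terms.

Noor; δ ≥ 5/7

For Noor: deviation gain 30−15 = 15, per-period punishment loss 15−9 = 6. IC gives δ ≥ 15/21 = 5/7.
For Hana: gain 5, loss 14 per period, so δ ≥ 5/19.
The tighter constraint is Noor's, so cooperation needs δ ≥ 5/7.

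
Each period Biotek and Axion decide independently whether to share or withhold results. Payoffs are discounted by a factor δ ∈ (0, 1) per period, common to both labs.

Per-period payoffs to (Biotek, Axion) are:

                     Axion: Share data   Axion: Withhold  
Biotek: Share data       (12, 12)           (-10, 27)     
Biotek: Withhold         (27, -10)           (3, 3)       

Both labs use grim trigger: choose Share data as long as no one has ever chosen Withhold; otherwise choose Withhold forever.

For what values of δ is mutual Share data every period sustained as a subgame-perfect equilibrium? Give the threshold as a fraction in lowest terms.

5/8

One-period gain from deviating is 27 − 12 = 15. The loss is 12 − 3 = 9 in every subsequent period, with present value 9·δ/(1−δ).
Deviation is unprofitable when 9·δ/(1−δ) ≥ 15, i.e. δ/(1−δ) ≥ 5/3.
Equivalently δ ≥ 15/(15+9) = 5/8.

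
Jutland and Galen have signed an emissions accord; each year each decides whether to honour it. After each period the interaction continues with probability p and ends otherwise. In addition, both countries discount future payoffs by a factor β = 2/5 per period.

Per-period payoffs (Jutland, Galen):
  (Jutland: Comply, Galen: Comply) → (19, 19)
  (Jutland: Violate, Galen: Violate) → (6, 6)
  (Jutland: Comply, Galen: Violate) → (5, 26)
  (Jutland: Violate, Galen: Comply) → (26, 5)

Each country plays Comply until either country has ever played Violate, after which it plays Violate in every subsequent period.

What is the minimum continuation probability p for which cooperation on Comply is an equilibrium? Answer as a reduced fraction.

With continuation probability p and discount β, the effective per-period discount factor is βp.
Grim-trigger IC: βp ≥ (26−19)/(26−6) = 7/20.
So p ≥ (7/20)/(2/5) = 7/8.

7/8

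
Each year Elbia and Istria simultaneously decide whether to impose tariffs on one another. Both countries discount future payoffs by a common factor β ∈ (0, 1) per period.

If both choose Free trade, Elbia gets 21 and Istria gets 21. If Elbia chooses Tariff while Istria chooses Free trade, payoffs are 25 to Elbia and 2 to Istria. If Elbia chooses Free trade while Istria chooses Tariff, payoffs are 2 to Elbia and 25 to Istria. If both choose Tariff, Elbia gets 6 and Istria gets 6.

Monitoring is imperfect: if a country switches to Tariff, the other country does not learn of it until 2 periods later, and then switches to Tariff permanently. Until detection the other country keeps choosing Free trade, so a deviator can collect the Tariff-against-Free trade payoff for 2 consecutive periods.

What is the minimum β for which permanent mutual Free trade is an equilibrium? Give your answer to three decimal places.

0.459

Deviating for the 2 undetected periods gains 25−21 = 4 per period over cooperation, then loses 21−6 = 15 per period forever once punishment starts.
Gain: 4(1 + β + … + β^1); loss: 15·β^2/(1−β).
No profitable deviation ⇔ 4(1−β^2) ≤ 15·β^2, i.e. β^2 ≥ 4/(4+15) = 4/19.
Hence β ≥ (4/19)^(1/2) ≈ 0.459.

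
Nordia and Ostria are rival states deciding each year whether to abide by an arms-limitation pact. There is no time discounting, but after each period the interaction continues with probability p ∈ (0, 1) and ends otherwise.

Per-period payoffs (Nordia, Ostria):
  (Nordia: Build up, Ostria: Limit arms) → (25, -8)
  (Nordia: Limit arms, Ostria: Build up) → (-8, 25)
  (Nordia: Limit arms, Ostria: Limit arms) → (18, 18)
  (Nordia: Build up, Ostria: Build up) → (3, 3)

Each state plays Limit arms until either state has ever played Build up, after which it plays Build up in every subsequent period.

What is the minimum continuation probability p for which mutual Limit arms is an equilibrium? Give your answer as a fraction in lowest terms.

With no time discounting, the continuation probability p plays the role of the discount factor.
Grim-trigger IC: 18/(1−p) ≥ 25 + 3p/(1−p) ⇒ p ≥ (25−18)/(25−3) = 7/22.

7/22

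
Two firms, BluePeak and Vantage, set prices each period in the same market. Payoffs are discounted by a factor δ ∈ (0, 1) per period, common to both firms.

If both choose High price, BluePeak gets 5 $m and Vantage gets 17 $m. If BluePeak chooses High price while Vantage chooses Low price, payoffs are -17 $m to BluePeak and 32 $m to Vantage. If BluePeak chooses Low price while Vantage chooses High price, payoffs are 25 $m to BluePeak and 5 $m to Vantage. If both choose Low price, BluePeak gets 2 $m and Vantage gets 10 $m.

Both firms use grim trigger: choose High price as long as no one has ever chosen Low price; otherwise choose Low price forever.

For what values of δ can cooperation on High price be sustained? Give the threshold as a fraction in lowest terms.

For BluePeak: deviation gain 25−5 = 20, per-period punishment loss 5−2 = 3. IC gives δ ≥ 20/23.
For Vantage: gain 15, loss 7 per period, so δ ≥ 15/22.
The tighter constraint is BluePeak's, so cooperation needs δ ≥ 20/23.

20/23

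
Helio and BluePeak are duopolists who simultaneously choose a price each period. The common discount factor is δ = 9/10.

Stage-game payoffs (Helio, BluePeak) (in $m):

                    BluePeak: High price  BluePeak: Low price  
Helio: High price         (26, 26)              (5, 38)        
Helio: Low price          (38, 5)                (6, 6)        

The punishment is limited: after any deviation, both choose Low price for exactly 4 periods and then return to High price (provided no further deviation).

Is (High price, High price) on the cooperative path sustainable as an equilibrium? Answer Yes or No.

A one-shot deviation gives 38 now, then 6 for 4 periods, then back to 26.
Gain from deviating: (38−26) today; loss: (26−6) in each of the next 4 periods.
No-deviation condition: (26−6)(δ+…+δ^4) ≥ 38−26, i.e. δ+…+δ^4 ≥ 3/5.
At δ = 9/10: δ+…+δ^4 = 3.0951 ≥ 0.6000.
So cooperation is sustainable.

Yes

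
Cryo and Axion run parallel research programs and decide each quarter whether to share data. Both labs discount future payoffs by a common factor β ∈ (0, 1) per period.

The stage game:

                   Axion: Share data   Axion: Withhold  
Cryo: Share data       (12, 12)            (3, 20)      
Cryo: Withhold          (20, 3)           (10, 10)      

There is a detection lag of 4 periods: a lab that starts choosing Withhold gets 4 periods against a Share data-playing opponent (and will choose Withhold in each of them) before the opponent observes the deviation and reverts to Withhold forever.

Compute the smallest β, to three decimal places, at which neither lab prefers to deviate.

0.946

The best deviation is to choose Withhold for all 4 undetected periods, earning 20 each, then 10 forever once detected.
Deviation value: 20(1−β^4)/(1−β) + 10β^4/(1−β); cooperation value: 12/(1−β).
IC: 12 ≥ 20(1−β^4) + 10β^4 = 20 − 10β^4.
So β^4 ≥ 8/10 = 4/5, giving β ≥ (4/5)^(1/4) ≈ 0.946.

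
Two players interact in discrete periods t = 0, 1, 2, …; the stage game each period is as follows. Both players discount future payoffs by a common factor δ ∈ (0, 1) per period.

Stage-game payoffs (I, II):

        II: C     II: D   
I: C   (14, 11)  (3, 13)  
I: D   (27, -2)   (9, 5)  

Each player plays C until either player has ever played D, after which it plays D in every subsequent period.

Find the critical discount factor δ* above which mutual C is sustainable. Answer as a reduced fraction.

13/18

For I: deviation gain 27−14 = 13, per-period punishment loss 14−9 = 5. IC gives δ ≥ 13/18.
For II: gain 2, loss 6 per period, so δ ≥ 2/8 = 1/4.
The tighter constraint is I's, so cooperation needs δ ≥ 13/18.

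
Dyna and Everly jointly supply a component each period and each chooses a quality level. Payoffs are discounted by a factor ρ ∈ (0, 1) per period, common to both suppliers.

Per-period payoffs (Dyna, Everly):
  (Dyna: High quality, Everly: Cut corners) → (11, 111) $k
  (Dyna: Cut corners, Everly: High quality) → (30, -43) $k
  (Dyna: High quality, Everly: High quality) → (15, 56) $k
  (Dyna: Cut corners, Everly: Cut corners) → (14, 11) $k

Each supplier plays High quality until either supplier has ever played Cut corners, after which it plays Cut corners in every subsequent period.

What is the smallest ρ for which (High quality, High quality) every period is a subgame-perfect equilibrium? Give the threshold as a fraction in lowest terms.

Dyna: cooperation gives 15 each period; deviation gives 30 once then 14 forever.
  15/(1−ρ) ≥ 30 + 14ρ/(1−ρ) ⇒ ρ ≥ 15/16.
Everly: cooperation gives 56 each period; deviation gives 111 once then 11 forever.
  ρ ≥ 55/100 = 11/20.
Both must hold, so the binding constraint is Dyna's: ρ ≥ 15/16.

15/16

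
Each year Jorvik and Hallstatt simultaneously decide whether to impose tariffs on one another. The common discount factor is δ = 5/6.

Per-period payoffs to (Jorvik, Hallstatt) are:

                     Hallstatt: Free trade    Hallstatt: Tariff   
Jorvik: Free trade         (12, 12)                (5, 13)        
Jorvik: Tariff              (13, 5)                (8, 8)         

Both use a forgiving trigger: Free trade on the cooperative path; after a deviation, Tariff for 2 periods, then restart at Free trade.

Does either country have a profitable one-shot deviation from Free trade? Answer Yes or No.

Comparing payoff streams over the 3 periods until play realigns: cooperate → 12(1+δ+…+δ^2); deviate → 13 + 8(δ+…+δ^2).
Cooperation is sustained iff (12−8)(δ+…+δ^2) ≥ 13−12.
δ+…+δ^2 = 5/6·(1−(5/6)^2)/(1−5/6) = 1.5278, and (13−12)/(12−8) = 0.2500.
1.5278 ≥ 0.2500, so cooperation is sustainable.

No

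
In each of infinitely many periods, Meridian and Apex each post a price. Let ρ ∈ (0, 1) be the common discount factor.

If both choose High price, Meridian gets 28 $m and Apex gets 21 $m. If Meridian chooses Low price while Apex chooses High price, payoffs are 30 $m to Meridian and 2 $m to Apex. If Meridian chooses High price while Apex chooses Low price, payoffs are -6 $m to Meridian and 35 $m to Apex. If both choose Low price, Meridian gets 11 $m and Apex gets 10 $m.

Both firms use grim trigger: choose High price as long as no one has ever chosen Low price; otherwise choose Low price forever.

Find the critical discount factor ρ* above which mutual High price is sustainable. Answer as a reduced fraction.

Meridian: cooperation gives 28 each period; deviation gives 30 once then 11 forever.
  28/(1−ρ) ≥ 30 + 11ρ/(1−ρ) ⇒ ρ ≥ 2/19.
Apex: cooperation gives 21 each period; deviation gives 35 once then 10 forever.
  ρ ≥ 14/25.
Both must hold, so the binding constraint is Apex's: ρ ≥ 14/25.

14/25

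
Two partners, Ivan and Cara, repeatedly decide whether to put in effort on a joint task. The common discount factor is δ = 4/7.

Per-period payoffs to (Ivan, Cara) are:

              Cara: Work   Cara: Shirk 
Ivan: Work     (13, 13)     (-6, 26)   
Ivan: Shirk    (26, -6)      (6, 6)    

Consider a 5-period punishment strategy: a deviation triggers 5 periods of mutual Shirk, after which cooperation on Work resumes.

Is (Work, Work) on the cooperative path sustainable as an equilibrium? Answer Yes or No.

No

Comparing payoff streams over the 6 periods until play realigns: cooperate → 13(1+δ+…+δ^5); deviate → 26 + 6(δ+…+δ^5).
Cooperation is sustained iff (13−6)(δ+…+δ^5) ≥ 26−13.
δ+…+δ^5 = 4/7·(1−(4/7)^5)/(1−4/7) = 1.2521, and (26−13)/(13−6) = 1.8571.
1.2521 < 1.8571, so cooperation is not sustainable.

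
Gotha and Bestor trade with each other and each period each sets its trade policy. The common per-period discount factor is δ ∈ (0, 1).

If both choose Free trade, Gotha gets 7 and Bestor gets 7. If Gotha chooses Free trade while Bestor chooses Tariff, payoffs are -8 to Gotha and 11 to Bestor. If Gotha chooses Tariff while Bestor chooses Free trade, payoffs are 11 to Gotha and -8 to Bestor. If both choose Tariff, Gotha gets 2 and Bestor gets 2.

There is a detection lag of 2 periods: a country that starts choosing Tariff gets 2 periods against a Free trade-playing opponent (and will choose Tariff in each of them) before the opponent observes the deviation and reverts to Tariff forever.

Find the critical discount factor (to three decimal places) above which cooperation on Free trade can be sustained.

A deviator earns 11 for 2 periods, then 2 forever; cooperating earns 7 forever. Multiplying the IC by (1−δ):
7 ≥ 11(1−δ^2) + 2δ^2, so 9·δ^2 ≥ 4 and δ^2 ≥ 4/9.
δ ≥ (4/9)^(1/2) ≈ 0.667.

0.667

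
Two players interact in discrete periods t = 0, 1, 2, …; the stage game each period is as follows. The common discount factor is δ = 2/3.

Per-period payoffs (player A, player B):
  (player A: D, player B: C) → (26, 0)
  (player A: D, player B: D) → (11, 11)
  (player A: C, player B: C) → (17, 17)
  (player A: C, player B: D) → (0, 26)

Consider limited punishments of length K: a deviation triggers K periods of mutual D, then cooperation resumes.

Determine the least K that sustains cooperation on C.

IC: δ(1−δ^K)/(1−δ) ≥ (26−17)/(17−11) = 3/2.
With δ = 2/3: need 1 − δ^K ≥ 3/2·(1−2/3)/(2/3), i.e. δ^K ≤ 0.2500.
Since (2/3)^3 = 0.2963 and (2/3)^4 = 0.1975, the smallest such K is 4.

4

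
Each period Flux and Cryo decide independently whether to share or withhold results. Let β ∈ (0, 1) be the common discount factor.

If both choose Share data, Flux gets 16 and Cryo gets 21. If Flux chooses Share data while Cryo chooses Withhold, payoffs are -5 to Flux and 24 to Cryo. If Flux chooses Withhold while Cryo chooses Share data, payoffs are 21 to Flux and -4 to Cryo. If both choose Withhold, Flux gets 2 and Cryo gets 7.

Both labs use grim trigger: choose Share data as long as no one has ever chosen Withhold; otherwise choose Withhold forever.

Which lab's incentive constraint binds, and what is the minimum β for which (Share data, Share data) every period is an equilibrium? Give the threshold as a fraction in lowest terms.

Flux: cooperation gives 16 each period; deviation gives 21 once then 2 forever.
  16/(1−β) ≥ 21 + 2β/(1−β) ⇒ β ≥ 5/19.
Cryo: cooperation gives 21 each period; deviation gives 24 once then 7 forever.
  β ≥ 3/17.
Both must hold, so the binding constraint is Flux's: β ≥ 5/19.

Flux; β ≥ 5/19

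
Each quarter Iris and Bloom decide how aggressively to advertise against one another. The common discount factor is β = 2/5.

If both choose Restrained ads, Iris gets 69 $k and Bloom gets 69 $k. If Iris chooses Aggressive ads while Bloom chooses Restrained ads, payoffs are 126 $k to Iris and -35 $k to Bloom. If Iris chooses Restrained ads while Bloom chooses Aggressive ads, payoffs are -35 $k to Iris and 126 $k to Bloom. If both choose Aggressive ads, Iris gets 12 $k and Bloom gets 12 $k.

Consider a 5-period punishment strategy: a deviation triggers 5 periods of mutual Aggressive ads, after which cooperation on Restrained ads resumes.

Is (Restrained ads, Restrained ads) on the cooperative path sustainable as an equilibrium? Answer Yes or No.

Comparing payoff streams over the 6 periods until play realigns: cooperate → 69(1+β+…+β^5); deviate → 126 + 12(β+…+β^5).
Cooperation is sustained iff (69−12)(β+…+β^5) ≥ 126−69.
β+…+β^5 = 2/5·(1−(2/5)^5)/(1−2/5) = 0.6598, and (126−69)/(69−12) = 1.0000.
0.6598 < 1.0000, so cooperation is not sustainable.

No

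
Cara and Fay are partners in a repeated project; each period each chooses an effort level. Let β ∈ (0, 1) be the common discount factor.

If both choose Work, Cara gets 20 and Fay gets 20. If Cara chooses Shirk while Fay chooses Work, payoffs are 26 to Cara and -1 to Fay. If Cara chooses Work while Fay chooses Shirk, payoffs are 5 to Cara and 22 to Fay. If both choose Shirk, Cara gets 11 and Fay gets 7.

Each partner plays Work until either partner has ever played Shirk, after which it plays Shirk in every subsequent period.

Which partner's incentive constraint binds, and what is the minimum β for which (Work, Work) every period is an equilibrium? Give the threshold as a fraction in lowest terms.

Cara: cooperation gives 20 each period; deviation gives 26 once then 11 forever.
  20/(1−β) ≥ 26 + 11β/(1−β) ⇒ β ≥ 6/15 = 2/5.
Fay: cooperation gives 20 each period; deviation gives 22 once then 7 forever.
  β ≥ 2/15.
Both must hold, so the binding constraint is Cara's: β ≥ 2/5.

Cara; β ≥ 2/5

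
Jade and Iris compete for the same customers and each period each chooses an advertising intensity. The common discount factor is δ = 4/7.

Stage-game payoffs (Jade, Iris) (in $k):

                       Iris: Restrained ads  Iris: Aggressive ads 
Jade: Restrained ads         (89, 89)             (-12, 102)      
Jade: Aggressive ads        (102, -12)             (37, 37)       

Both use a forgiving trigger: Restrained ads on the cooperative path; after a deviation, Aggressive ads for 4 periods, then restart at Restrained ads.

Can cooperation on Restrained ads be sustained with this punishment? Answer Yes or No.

A one-shot deviation gives 102 now, then 37 for 4 periods, then back to 89.
Gain from deviating: (102−89) today; loss: (89−37) in each of the next 4 periods.
No-deviation condition: (89−37)(δ+…+δ^4) ≥ 102−89, i.e. δ+…+δ^4 ≥ 1/4.
At δ = 4/7: δ+…+δ^4 = 1.1912 ≥ 0.2500.
So cooperation is sustainable.

Yes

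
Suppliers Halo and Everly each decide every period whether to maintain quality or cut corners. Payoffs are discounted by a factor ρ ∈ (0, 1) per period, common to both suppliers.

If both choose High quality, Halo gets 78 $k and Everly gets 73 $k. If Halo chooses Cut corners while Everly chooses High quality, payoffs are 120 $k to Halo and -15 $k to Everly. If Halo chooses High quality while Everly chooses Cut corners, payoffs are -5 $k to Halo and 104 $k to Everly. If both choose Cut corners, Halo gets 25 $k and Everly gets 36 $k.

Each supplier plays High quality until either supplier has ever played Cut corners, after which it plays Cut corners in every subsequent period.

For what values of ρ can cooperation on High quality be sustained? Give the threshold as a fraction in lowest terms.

31/68

Halo's threshold: (120−78)/(120−25) = 42/95.
Everly's threshold: (104−73)/(104−36) = 31/68.
42/95 < 31/68, so Everly binds and ρ* = 31/68.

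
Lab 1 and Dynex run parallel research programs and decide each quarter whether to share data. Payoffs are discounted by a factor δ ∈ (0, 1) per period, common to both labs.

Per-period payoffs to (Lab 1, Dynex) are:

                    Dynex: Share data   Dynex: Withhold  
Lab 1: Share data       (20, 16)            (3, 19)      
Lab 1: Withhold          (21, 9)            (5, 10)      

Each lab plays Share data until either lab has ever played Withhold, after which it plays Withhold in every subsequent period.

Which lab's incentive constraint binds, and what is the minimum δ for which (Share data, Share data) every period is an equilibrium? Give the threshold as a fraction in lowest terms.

For Lab 1: deviation gain 21−20 = 1, per-period punishment loss 20−5 = 15. IC gives δ ≥ 1/16.
For Dynex: gain 3, loss 6 per period, so δ ≥ 3/9 = 1/3.
The tighter constraint is Dynex's, so cooperation needs δ ≥ 1/3.

Dynex; δ ≥ 1/3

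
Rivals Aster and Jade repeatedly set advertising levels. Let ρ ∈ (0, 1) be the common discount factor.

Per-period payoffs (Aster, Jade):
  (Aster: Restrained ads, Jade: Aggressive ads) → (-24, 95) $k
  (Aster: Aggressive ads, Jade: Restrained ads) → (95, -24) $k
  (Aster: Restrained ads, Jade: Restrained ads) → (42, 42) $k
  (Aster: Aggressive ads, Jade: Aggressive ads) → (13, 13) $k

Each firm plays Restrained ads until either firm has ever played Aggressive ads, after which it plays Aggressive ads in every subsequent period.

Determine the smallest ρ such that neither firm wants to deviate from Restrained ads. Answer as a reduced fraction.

53/82

One-period gain from deviating is 95 − 42 = 53. The loss is 42 − 13 = 29 in every subsequent period, with present value 29·ρ/(1−ρ).
Deviation is unprofitable when 29·ρ/(1−ρ) ≥ 53, i.e. ρ/(1−ρ) ≥ 53/29.
Equivalently ρ ≥ 53/(53+29) = 53/82.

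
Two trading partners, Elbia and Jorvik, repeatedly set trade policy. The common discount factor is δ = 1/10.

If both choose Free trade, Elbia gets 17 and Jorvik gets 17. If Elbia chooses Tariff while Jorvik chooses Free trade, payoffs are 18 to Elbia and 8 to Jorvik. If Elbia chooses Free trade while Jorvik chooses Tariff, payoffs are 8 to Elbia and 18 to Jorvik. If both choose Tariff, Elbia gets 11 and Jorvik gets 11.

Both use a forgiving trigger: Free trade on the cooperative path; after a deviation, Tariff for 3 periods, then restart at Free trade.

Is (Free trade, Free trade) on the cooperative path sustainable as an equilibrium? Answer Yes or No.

Comparing payoff streams over the 4 periods until play realigns: cooperate → 17(1+δ+…+δ^3); deviate → 18 + 11(δ+…+δ^3).
Cooperation is sustained iff (17−11)(δ+…+δ^3) ≥ 18−17.
δ+…+δ^3 = 1/10·(1−(1/10)^3)/(1−1/10) = 0.1110, and (18−17)/(17−11) = 0.1667.
0.1110 < 0.1667, so cooperation is not sustainable.

No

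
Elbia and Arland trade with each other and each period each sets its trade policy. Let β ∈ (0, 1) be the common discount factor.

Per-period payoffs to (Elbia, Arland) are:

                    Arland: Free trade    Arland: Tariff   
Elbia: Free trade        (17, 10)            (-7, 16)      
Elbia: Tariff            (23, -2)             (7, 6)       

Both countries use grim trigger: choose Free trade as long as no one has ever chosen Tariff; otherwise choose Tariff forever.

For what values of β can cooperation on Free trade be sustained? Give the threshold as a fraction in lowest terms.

3/5

For Elbia: deviation gain 23−17 = 6, per-period punishment loss 17−7 = 10. IC gives β ≥ 6/16 = 3/8.
For Arland: gain 6, loss 4 per period, so β ≥ 6/10 = 3/5.
The tighter constraint is Arland's, so cooperation needs β ≥ 3/5.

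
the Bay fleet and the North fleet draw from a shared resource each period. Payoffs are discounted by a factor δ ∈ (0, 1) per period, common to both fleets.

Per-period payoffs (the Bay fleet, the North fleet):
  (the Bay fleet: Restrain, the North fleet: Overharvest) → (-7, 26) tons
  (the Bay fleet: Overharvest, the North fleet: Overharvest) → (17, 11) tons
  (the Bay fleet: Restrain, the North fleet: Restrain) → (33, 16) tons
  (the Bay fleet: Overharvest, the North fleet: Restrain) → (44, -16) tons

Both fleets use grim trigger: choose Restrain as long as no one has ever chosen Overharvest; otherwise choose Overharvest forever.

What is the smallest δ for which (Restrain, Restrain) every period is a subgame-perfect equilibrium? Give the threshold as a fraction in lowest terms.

2/3

the Bay fleet: cooperation gives 33 each period; deviation gives 44 once then 17 forever.
  33/(1−δ) ≥ 44 + 17δ/(1−δ) ⇒ δ ≥ 11/27.
the North fleet: cooperation gives 16 each period; deviation gives 26 once then 11 forever.
  δ ≥ 10/15 = 2/3.
Both must hold, so the binding constraint is the North fleet's: δ ≥ 2/3.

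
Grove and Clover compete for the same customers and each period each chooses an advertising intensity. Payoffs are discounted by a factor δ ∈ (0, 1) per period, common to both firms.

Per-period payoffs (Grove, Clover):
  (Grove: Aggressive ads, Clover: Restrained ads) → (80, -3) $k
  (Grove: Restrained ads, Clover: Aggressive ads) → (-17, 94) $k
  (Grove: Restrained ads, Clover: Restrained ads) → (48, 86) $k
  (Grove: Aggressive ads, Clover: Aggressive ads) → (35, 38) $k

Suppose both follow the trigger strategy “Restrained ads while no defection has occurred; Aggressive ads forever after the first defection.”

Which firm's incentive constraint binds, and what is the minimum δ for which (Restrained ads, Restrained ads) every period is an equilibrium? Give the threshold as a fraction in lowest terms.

Grove: cooperation gives 48 each period; deviation gives 80 once then 35 forever.
  48/(1−δ) ≥ 80 + 35δ/(1−δ) ⇒ δ ≥ 32/45.
Clover: cooperation gives 86 each period; deviation gives 94 once then 38 forever.
  δ ≥ 8/56 = 1/7.
Both must hold, so the binding constraint is Grove's: δ ≥ 32/45.

Grove; δ ≥ 32/45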